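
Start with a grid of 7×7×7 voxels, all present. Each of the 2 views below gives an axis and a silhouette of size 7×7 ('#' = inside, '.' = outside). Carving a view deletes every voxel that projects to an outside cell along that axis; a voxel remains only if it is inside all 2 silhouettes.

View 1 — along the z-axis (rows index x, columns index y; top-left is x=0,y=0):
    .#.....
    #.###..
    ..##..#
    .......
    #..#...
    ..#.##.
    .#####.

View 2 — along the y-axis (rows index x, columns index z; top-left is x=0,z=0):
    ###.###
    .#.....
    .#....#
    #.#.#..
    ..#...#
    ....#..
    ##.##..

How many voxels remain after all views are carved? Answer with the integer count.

remaining voxels: 43

full grid |V| = 343
V1 z: intersect with XY mask (18 set) -- 126 left
V2 y: intersect with XZ mask (19 set) -- 43 left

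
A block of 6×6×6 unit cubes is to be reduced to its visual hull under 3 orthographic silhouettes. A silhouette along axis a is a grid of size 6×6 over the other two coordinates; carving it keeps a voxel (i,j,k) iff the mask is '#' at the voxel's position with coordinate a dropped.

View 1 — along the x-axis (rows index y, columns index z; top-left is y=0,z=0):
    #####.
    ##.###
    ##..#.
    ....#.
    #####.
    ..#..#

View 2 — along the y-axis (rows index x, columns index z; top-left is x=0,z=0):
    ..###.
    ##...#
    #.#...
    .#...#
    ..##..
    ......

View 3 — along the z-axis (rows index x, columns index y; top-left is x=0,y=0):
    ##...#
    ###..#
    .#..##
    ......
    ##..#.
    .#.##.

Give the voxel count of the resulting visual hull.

start: 6×6×6 = 216 voxels
V1 x: intersect with YZ mask (21 set) -- 126 left
V2 y: intersect with XZ mask (12 set) -- 40 left
V3 z: intersect with XY mask (16 set) -- 23 left

voxel count = 23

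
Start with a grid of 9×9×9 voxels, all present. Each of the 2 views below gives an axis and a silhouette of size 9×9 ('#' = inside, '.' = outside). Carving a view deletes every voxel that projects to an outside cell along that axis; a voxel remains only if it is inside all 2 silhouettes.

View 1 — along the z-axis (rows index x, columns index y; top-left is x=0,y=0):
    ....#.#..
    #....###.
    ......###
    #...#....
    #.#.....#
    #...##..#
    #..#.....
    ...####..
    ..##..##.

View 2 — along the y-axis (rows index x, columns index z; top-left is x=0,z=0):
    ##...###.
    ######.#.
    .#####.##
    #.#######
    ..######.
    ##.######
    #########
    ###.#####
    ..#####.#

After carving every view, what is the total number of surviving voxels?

remaining voxels: 199

full grid |V| = 729
[1] z-view keeps 28 columns → grid now 252
[2] y-view keeps 64 columns → grid now 199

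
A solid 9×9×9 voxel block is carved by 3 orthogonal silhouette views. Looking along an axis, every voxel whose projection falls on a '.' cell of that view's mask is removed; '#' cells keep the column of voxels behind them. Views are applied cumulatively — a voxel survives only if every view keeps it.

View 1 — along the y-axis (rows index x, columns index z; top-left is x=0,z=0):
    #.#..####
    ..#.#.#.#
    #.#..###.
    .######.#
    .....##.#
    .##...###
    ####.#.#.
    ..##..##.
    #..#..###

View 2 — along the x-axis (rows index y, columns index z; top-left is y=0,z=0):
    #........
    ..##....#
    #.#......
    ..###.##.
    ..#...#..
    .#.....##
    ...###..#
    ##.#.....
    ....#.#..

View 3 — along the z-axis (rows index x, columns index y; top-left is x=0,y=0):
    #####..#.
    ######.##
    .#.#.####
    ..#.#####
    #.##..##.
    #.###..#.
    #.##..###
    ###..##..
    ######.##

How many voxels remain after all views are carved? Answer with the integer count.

remaining voxels: 82

before carving: 729 voxels (9×9×9)
[1] y-view keeps 45 columns → grid now 405
[2] x-view keeps 25 columns → grid now 127
[3] z-view keeps 55 columns → grid now 82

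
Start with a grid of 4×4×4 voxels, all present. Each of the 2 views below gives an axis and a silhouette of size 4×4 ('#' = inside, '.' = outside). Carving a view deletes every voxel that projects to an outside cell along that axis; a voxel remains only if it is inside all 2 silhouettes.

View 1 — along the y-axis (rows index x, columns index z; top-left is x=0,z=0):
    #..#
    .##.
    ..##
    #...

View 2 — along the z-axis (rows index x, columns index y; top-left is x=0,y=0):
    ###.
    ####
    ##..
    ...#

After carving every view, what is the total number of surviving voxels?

initial block: 4^3 = 64
carve view 1 (along y, XZ-mask fill 7/16): 28 voxels remain
carve view 2 (along z, XY-mask fill 10/16): 19 voxels remain

voxel count = 19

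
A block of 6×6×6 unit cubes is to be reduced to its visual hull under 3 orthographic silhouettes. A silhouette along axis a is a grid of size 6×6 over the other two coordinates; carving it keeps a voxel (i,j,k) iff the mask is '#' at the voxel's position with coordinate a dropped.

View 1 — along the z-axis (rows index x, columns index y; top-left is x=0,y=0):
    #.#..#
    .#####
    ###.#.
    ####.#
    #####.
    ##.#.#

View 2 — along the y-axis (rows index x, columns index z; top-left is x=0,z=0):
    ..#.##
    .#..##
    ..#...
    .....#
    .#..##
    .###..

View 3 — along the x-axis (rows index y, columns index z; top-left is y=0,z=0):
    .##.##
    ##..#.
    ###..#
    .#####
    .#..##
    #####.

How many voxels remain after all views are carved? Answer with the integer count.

start: 6×6×6 = 216 voxels
V1 z: intersect with XY mask (26 set) -- 156 left
V2 y: intersect with XZ mask (14 set) -- 60 left
V3 x: intersect with YZ mask (24 set) -- 46 left

46 voxels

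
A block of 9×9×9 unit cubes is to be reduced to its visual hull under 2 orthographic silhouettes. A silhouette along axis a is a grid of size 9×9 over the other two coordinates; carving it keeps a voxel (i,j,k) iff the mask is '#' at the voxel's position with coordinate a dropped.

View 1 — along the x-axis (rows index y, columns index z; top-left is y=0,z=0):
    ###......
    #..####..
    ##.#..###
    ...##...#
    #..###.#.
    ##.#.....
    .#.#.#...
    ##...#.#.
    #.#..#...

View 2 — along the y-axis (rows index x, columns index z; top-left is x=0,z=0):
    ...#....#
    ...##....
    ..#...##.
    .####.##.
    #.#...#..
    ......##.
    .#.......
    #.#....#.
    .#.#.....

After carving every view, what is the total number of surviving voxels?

before carving: 729 voxels (9×9×9)
after view 1 [x-axis, 35 of 81 cells solid] → remaining = 315
after view 2 [y-axis, 24 of 81 cells solid] → remaining = 89

|visual hull| = 89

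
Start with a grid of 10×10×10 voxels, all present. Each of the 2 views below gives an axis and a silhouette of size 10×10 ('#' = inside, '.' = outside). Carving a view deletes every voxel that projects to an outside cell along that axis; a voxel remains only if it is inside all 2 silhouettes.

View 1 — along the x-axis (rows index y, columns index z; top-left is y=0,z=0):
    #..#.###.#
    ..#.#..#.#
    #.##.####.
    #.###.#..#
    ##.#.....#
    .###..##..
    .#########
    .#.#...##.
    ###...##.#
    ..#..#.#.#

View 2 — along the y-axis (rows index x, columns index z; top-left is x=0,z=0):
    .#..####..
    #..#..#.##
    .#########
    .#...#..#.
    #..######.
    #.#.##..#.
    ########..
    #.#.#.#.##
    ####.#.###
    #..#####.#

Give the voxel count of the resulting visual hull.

initial block: 10^3 = 1000
V1 x: intersect with YZ mask (55 set) -- 550 left
V2 y: intersect with XZ mask (63 set) -- 336 left

remaining voxels: 336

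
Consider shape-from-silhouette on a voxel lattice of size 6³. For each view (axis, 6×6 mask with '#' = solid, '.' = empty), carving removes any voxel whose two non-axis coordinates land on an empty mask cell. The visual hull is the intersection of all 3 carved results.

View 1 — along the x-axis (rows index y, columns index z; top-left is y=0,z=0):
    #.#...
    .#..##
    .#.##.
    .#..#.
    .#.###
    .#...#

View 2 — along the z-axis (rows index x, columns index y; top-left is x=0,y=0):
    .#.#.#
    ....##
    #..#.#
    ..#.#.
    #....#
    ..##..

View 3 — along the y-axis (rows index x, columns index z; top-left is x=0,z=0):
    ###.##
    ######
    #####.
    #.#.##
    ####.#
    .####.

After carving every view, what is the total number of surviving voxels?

full grid |V| = 216
  1. axis=0 (YZ plane), |mask|=16  ⇒  voxels=96
  2. axis=2 (XY plane), |mask|=14  ⇒  voxels=35
  3. axis=1 (XZ plane), |mask|=29  ⇒  voxels=30

remaining voxels: 30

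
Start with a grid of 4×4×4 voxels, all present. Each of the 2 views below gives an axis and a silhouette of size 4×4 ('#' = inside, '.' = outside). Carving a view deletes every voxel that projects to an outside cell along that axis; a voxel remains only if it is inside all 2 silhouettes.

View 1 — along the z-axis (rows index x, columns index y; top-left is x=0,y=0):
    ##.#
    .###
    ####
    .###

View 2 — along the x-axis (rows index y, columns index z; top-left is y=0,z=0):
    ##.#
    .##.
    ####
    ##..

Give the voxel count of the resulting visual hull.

remaining voxels: 34

full grid |V| = 64
  1. axis=2 (XY plane), |mask|=13  ⇒  voxels=52
  2. axis=0 (YZ plane), |mask|=11  ⇒  voxels=34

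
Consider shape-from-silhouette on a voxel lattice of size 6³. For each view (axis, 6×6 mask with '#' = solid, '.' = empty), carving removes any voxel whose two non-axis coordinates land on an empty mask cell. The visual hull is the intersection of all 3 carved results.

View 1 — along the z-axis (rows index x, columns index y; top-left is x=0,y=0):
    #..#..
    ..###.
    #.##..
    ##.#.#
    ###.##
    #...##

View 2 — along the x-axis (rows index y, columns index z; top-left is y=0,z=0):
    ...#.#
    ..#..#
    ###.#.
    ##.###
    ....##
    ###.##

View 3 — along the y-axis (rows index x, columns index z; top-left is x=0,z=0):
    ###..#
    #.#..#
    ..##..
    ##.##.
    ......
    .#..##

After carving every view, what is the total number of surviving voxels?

start: 6×6×6 = 216 voxels
[1] z-view keeps 20 columns → grid now 120
[2] x-view keeps 20 columns → grid now 67
[3] y-view keeps 16 columns → grid now 26

|visual hull| = 26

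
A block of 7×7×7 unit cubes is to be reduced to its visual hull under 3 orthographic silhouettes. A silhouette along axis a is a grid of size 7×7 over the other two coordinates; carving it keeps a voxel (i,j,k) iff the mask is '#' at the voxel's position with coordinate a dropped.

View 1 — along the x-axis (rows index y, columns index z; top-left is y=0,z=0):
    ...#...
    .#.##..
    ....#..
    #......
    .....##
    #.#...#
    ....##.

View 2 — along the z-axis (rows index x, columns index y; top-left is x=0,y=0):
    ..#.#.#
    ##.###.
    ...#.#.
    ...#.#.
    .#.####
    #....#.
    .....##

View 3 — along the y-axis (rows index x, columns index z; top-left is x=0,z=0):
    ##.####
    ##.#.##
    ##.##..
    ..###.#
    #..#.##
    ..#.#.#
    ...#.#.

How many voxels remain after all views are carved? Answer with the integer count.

|visual hull| = 27

before carving: 343 voxels (7×7×7)
  1. axis=0 (YZ plane), |mask|=13  ⇒  voxels=91
  2. axis=2 (XY plane), |mask|=21  ⇒  voxels=43
  3. axis=1 (XZ plane), |mask|=28  ⇒  voxels=27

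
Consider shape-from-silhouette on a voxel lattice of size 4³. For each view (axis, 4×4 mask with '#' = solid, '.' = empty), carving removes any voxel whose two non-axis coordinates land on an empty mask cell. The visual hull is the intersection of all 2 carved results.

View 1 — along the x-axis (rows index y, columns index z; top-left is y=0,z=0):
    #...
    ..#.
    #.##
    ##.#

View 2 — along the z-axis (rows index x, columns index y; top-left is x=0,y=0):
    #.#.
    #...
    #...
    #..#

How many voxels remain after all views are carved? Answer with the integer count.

remaining voxels: 10

initial block: 4^3 = 64
step 1: project along x, AND mask (8/16) → |grid| = 32
step 2: project along z, AND mask (6/16) → |grid| = 10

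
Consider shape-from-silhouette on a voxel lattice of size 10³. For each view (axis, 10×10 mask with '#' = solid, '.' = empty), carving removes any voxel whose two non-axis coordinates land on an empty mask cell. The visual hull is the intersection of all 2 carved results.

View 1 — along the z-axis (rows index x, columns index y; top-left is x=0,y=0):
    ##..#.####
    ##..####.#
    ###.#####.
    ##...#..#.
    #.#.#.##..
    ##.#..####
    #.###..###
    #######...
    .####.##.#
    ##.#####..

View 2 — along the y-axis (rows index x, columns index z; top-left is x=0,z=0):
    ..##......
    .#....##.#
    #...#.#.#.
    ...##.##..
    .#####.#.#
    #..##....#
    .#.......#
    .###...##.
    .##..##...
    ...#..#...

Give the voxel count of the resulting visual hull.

remaining voxels: 244

initial block: 10^3 = 1000
V1 z: intersect with XY mask (66 set) -- 660 left
V2 y: intersect with XZ mask (38 set) -- 244 left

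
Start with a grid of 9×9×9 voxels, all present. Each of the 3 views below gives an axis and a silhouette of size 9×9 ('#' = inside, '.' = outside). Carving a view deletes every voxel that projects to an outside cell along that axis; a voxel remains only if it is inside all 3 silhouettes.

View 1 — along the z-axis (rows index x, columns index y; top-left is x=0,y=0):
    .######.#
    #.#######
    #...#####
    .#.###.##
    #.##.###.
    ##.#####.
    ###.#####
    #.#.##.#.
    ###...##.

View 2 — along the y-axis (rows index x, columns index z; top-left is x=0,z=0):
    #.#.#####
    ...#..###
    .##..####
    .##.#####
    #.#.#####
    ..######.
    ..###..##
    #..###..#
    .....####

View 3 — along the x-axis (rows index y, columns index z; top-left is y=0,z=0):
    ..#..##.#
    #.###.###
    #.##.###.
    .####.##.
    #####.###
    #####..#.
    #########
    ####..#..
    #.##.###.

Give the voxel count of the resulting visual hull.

start: 9×9×9 = 729 voxels
V1 z: intersect with XY mask (58 set) -- 522 left
V2 y: intersect with XZ mask (51 set) -- 328 left
V3 x: intersect with YZ mask (57 set) -- 227 left

|visual hull| = 227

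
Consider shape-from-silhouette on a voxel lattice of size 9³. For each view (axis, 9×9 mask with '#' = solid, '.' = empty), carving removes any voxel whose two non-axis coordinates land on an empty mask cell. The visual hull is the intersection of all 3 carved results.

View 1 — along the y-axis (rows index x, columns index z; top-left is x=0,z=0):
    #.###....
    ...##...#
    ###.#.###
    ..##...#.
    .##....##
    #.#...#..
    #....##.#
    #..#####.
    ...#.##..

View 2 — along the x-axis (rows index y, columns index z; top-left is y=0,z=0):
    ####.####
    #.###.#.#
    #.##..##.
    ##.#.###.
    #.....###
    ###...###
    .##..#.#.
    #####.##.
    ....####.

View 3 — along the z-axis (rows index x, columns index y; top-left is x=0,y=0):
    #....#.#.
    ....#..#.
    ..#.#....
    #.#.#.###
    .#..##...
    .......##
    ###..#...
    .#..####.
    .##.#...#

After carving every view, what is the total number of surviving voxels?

|visual hull| = 81

initial block: 9^3 = 729
step 1: project along y, AND mask (37/81) → |grid| = 333
step 2: project along x, AND mask (50/81) → |grid| = 212
step 3: project along z, AND mask (31/81) → |grid| = 81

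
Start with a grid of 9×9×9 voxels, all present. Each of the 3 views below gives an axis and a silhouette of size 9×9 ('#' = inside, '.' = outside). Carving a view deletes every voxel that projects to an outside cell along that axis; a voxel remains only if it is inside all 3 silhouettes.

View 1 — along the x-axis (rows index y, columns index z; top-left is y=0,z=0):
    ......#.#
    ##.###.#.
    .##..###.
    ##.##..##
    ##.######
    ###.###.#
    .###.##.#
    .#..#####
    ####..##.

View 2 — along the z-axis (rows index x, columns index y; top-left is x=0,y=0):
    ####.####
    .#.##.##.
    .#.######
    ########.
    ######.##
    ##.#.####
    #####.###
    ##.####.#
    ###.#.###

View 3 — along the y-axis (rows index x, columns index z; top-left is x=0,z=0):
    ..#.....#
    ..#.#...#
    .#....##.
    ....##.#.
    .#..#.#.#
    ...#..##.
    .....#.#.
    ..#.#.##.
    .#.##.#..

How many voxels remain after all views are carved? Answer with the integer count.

initial block: 9^3 = 729
carve view 1 (along x, YZ-mask fill 52/81): 468 voxels remain
carve view 2 (along z, XY-mask fill 65/81): 377 voxels remain
carve view 3 (along y, XZ-mask fill 28/81): 133 voxels remain

remaining voxels: 133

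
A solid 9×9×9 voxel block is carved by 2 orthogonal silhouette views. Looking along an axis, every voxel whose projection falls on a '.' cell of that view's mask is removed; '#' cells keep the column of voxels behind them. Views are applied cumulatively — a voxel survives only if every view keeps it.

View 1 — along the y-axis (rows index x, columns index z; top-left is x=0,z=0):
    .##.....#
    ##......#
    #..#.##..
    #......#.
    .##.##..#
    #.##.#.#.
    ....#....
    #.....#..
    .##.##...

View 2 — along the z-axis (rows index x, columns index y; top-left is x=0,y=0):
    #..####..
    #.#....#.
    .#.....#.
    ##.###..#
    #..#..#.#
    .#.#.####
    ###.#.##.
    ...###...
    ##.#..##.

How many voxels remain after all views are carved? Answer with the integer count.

|visual hull| = 126

initial block: 9^3 = 729
[1] y-view keeps 29 columns → grid now 261
[2] z-view keeps 40 columns → grid now 126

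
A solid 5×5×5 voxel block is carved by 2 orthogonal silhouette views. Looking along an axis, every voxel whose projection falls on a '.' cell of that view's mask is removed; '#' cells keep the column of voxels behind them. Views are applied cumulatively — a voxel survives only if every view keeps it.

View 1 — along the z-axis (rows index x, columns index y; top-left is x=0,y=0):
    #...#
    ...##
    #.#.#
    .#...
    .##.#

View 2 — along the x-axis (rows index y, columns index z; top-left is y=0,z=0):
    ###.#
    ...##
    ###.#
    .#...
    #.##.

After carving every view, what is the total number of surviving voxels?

33 voxels

full grid |V| = 125
V1 z: intersect with XY mask (11 set) -- 55 left
V2 x: intersect with YZ mask (14 set) -- 33 left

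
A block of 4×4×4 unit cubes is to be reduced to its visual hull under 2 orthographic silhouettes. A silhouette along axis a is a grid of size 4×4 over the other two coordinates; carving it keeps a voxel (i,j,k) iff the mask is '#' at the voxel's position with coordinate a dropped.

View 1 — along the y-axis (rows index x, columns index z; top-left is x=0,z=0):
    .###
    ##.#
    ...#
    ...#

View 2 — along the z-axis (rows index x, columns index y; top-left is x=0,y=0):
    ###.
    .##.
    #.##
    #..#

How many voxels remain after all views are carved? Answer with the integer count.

voxel count = 20

before carving: 64 voxels (4×4×4)
[1] y-view keeps 8 columns → grid now 32
[2] z-view keeps 10 columns → grid now 20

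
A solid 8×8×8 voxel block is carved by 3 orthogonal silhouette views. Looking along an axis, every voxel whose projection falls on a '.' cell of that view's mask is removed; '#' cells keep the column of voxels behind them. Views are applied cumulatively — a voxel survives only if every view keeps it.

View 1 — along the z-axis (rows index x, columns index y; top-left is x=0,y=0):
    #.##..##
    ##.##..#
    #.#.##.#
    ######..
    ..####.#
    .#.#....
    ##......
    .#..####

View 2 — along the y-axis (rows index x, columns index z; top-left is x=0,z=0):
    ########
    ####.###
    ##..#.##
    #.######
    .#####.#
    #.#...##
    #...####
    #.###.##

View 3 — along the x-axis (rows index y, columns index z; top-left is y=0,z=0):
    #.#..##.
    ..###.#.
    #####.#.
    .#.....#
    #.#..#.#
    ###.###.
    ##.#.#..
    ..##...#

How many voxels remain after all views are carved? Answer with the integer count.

full grid |V| = 512
after view 1 [z-axis, 35 of 64 cells solid] → remaining = 280
after view 2 [y-axis, 48 of 64 cells solid] → remaining = 220
after view 3 [x-axis, 33 of 64 cells solid] → remaining = 111

voxel count = 111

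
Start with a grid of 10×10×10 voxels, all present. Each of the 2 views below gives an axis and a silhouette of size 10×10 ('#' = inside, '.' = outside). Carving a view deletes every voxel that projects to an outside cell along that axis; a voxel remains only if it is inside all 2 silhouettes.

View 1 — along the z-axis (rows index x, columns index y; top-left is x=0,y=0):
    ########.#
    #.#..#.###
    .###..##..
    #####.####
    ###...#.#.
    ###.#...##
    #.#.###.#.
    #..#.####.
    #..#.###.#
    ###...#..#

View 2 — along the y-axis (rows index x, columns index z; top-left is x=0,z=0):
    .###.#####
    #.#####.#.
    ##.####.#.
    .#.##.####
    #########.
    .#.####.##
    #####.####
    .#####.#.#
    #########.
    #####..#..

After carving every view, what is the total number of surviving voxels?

remaining voxels: 479

full grid |V| = 1000
  1. axis=2 (XY plane), |mask|=63  ⇒  voxels=630
  2. axis=1 (XZ plane), |mask|=76  ⇒  voxels=479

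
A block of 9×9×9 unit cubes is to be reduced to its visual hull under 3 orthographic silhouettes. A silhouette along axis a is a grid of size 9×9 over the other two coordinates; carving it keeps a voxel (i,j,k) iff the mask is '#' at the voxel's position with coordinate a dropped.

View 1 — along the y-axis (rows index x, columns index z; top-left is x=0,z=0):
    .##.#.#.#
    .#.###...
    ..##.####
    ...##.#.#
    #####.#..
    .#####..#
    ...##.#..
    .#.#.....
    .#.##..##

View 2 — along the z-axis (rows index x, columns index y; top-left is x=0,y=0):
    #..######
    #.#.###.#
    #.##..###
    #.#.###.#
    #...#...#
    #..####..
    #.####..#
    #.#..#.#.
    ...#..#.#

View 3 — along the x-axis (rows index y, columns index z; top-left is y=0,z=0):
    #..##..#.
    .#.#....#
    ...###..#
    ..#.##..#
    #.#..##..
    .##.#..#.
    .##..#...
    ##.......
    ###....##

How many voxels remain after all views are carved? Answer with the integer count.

full grid |V| = 729
carve view 1 (along y, XZ-mask fill 41/81): 369 voxels remain
carve view 2 (along z, XY-mask fill 46/81): 208 voxels remain
carve view 3 (along x, YZ-mask fill 33/81): 87 voxels remain

voxel count = 87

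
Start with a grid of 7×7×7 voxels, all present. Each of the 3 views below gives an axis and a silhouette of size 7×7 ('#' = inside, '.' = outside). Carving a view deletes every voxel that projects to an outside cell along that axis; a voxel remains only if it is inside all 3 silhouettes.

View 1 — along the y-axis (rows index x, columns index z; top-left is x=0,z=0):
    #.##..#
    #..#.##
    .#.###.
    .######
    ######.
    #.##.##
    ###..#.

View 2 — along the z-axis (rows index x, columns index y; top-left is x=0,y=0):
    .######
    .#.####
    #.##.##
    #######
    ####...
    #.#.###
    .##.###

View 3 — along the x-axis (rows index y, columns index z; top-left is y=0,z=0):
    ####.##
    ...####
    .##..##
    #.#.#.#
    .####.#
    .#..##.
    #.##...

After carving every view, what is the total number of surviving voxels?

full grid |V| = 343
V1 y: intersect with XZ mask (33 set) -- 231 left
V2 z: intersect with XY mask (37 set) -- 175 left
V3 x: intersect with YZ mask (29 set) -- 98 left

remaining voxels: 98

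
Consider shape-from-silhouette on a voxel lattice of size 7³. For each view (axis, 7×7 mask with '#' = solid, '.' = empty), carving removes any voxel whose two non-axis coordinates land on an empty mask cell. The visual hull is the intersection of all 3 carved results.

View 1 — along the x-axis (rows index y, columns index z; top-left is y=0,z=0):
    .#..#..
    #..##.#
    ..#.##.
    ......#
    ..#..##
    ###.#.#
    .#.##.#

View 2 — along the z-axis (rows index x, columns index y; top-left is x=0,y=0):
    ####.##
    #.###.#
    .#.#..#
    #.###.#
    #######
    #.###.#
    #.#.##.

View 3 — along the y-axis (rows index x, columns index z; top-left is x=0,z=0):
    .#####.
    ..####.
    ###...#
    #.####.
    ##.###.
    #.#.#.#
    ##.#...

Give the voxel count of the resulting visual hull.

before carving: 343 voxels (7×7×7)
[1] x-view keeps 22 columns → grid now 154
[2] z-view keeps 35 columns → grid now 102
[3] y-view keeps 30 columns → grid now 59

remaining voxels: 59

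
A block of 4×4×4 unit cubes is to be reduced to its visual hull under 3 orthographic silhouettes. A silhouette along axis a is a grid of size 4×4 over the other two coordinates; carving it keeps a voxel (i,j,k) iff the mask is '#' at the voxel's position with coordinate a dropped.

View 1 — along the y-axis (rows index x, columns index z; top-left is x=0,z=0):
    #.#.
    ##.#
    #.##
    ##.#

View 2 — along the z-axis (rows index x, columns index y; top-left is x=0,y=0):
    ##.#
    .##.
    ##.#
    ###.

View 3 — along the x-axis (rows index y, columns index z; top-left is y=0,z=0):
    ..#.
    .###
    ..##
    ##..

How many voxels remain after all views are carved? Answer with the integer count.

13 voxels

full grid |V| = 64
after view 1 [y-axis, 11 of 16 cells solid] → remaining = 44
after view 2 [z-axis, 11 of 16 cells solid] → remaining = 30
after view 3 [x-axis, 8 of 16 cells solid] → remaining = 13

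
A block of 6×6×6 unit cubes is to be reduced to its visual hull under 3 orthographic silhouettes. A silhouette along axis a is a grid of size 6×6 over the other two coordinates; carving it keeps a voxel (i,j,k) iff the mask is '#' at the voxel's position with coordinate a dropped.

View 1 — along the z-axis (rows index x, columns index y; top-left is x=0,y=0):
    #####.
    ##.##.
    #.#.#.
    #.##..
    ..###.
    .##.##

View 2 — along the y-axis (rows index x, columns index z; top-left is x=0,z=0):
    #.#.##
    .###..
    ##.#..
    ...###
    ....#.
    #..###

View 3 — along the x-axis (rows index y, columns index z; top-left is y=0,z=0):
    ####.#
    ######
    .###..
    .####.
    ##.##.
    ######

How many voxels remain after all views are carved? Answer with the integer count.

voxel count = 50

start: 6×6×6 = 216 voxels
[1] z-view keeps 22 columns → grid now 132
[2] y-view keeps 18 columns → grid now 69
[3] x-view keeps 28 columns → grid now 50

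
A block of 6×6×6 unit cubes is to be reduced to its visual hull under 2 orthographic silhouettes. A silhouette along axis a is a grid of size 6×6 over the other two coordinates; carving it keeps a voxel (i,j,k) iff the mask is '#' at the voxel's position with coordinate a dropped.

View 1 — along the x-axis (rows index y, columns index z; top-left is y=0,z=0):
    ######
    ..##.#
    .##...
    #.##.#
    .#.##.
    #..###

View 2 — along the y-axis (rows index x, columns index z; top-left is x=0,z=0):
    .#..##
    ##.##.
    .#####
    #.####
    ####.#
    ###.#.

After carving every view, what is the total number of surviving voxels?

full grid |V| = 216
[1] x-view keeps 22 columns → grid now 132
[2] y-view keeps 26 columns → grid now 94

remaining voxels: 94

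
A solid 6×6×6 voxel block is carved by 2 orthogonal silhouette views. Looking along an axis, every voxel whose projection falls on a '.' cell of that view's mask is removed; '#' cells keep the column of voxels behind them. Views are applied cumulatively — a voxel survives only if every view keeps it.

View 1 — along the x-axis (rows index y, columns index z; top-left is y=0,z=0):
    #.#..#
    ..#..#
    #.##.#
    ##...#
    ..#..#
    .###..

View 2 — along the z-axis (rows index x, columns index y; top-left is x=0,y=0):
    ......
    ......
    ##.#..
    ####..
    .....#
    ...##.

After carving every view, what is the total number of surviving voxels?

initial block: 6^3 = 216
[1] x-view keeps 17 columns → grid now 102
[2] z-view keeps 10 columns → grid now 28

|visual hull| = 28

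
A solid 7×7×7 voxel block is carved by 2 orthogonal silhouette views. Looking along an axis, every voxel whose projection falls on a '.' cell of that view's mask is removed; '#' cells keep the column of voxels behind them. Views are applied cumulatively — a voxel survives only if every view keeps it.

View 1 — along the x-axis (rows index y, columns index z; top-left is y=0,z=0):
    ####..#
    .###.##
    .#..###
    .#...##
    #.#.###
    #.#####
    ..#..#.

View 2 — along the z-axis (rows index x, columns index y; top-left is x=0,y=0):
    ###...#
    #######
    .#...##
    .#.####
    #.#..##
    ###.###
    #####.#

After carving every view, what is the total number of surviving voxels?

voxel count = 148

before carving: 343 voxels (7×7×7)
carve view 1 (along x, YZ-mask fill 30/49): 210 voxels remain
carve view 2 (along z, XY-mask fill 35/49): 148 voxels remain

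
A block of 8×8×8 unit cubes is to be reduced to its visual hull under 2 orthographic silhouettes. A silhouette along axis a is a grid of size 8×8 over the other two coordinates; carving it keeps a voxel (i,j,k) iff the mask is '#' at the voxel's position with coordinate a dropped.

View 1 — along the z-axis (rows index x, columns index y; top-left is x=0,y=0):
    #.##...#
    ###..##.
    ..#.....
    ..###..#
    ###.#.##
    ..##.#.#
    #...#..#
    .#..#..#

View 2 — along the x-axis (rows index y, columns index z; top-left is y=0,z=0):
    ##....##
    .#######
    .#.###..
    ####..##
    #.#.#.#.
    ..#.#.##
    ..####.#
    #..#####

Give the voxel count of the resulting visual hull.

full grid |V| = 512
carve view 1 (along z, XY-mask fill 30/64): 240 voxels remain
carve view 2 (along x, YZ-mask fill 40/64): 149 voxels remain

|visual hull| = 149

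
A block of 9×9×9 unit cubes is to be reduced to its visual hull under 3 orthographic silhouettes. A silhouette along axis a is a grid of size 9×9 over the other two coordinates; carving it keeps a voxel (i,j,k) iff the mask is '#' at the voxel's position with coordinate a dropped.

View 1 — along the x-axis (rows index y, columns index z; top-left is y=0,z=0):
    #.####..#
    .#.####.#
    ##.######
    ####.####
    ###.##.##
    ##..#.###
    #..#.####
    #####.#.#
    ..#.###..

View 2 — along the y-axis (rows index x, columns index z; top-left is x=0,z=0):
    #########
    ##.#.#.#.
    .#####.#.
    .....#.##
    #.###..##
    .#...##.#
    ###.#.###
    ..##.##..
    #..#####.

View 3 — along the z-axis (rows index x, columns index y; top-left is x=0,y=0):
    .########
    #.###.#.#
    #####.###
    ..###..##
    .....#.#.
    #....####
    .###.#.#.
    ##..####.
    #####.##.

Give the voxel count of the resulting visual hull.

voxel count = 215

initial block: 9^3 = 729
carve view 1 (along x, YZ-mask fill 58/81): 522 voxels remain
carve view 2 (along y, XZ-mask fill 50/81): 320 voxels remain
carve view 3 (along z, XY-mask fill 52/81): 215 voxels remain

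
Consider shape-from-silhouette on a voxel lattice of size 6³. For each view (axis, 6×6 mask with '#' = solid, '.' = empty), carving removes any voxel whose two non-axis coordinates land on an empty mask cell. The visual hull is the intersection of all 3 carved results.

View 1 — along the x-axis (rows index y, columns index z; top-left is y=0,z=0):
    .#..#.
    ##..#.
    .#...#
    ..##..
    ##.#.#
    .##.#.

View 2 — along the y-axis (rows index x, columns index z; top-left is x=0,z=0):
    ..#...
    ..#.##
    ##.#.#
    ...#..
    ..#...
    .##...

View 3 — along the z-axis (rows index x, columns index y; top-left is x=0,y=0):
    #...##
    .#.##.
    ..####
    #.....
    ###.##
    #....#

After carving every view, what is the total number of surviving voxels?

|visual hull| = 16

start: 6×6×6 = 216 voxels
  1. axis=0 (YZ plane), |mask|=16  ⇒  voxels=96
  2. axis=1 (XZ plane), |mask|=12  ⇒  voxels=31
  3. axis=2 (XY plane), |mask|=18  ⇒  voxels=16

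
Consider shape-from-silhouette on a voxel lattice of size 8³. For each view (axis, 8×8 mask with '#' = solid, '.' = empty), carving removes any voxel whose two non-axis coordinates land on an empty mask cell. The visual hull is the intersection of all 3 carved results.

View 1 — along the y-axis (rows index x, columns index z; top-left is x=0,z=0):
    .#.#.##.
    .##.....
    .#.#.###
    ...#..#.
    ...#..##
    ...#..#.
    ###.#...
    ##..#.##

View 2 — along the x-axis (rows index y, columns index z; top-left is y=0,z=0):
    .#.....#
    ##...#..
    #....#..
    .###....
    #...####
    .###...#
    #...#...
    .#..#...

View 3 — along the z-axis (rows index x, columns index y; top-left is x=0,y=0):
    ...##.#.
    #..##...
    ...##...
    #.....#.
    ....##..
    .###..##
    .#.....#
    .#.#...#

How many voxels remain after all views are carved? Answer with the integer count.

initial block: 8^3 = 512
[1] y-view keeps 27 columns → grid now 216
[2] x-view keeps 23 columns → grid now 74
[3] z-view keeps 22 columns → grid now 26

26 voxels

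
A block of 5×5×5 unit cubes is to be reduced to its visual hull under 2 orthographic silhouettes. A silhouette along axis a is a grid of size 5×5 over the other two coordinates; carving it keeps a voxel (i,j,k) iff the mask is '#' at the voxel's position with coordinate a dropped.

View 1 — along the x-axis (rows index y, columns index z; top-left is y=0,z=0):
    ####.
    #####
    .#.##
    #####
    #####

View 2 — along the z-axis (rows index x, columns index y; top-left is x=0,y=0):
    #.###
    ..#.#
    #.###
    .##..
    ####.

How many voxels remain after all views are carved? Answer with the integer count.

67 voxels

start: 5×5×5 = 125 voxels
V1 x: intersect with YZ mask (22 set) -- 110 left
V2 z: intersect with XY mask (16 set) -- 67 left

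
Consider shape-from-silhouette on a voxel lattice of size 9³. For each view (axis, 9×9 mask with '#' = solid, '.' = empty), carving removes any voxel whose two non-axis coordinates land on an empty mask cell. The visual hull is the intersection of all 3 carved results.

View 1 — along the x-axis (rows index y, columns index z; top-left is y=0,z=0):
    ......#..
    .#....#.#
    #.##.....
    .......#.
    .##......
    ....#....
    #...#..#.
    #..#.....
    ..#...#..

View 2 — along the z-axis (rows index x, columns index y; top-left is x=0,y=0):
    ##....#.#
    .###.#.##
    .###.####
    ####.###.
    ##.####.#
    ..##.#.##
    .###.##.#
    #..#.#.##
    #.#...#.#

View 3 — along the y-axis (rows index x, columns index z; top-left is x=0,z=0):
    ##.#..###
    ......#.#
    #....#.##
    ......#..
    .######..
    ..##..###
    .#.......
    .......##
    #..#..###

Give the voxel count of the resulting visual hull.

start: 9×9×9 = 729 voxels
after view 1 [x-axis, 18 of 81 cells solid] → remaining = 162
after view 2 [z-axis, 51 of 81 cells solid] → remaining = 101
after view 3 [y-axis, 32 of 81 cells solid] → remaining = 41

voxel count = 41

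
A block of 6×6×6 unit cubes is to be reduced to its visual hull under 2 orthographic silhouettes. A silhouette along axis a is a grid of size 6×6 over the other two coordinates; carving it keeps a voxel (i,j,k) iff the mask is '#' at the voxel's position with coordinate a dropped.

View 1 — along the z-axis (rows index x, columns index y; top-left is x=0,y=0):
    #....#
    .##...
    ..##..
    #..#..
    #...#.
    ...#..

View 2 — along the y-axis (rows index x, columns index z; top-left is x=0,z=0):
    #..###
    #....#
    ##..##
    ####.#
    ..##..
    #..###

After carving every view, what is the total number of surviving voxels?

|visual hull| = 38

start: 6×6×6 = 216 voxels
carve view 1 (along z, XY-mask fill 11/36): 66 voxels remain
carve view 2 (along y, XZ-mask fill 21/36): 38 voxels remain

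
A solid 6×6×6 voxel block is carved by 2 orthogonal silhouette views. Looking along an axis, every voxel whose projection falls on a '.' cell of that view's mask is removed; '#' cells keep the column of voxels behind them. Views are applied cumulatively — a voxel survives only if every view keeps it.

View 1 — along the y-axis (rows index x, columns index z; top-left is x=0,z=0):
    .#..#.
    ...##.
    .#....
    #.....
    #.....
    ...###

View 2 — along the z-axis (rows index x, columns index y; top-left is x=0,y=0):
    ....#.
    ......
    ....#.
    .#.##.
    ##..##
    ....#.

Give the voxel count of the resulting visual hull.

before carving: 216 voxels (6×6×6)
  1. axis=1 (XZ plane), |mask|=10  ⇒  voxels=60
  2. axis=2 (XY plane), |mask|=10  ⇒  voxels=13

13 voxels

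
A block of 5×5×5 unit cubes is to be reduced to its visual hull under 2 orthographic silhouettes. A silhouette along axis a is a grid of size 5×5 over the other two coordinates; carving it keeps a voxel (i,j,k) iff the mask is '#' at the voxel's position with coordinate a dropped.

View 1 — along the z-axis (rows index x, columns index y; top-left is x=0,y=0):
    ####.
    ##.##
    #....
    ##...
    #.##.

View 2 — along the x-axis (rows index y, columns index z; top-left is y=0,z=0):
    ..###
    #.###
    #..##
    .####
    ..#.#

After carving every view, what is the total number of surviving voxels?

|visual hull| = 47

start: 5×5×5 = 125 voxels
carve view 1 (along z, XY-mask fill 14/25): 70 voxels remain
carve view 2 (along x, YZ-mask fill 16/25): 47 voxels remain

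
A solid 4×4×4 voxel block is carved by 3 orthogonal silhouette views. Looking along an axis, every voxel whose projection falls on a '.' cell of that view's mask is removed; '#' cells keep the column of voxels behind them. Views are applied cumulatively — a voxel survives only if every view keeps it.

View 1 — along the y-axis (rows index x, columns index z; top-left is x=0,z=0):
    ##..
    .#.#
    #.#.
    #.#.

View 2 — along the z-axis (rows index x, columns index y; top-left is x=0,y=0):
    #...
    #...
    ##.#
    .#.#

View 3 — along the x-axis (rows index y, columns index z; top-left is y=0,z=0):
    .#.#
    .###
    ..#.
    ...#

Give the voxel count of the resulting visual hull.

before carving: 64 voxels (4×4×4)
[1] y-view keeps 8 columns → grid now 32
[2] z-view keeps 7 columns → grid now 14
[3] x-view keeps 7 columns → grid now 5

5 voxels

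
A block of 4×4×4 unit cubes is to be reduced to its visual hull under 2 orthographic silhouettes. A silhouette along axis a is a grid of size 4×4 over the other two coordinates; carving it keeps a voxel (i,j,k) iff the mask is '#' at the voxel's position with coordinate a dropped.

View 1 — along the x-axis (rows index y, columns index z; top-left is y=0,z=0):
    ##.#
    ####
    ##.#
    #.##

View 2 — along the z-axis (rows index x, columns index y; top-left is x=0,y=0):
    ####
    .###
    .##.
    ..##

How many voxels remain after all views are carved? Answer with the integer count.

before carving: 64 voxels (4×4×4)
carve view 1 (along x, YZ-mask fill 13/16): 52 voxels remain
carve view 2 (along z, XY-mask fill 11/16): 36 voxels remain

remaining voxels: 36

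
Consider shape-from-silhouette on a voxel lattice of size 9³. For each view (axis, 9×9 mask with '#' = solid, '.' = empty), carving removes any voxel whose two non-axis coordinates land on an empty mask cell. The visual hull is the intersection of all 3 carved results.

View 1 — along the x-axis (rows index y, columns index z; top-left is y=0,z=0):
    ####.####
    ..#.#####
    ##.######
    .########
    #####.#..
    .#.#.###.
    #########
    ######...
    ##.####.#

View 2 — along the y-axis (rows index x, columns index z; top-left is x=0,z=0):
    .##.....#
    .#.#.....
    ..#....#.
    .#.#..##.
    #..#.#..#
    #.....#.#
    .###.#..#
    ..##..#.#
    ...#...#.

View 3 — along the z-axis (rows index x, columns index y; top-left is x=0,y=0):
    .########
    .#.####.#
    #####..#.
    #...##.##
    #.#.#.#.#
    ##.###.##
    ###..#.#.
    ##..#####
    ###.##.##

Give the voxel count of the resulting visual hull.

remaining voxels: 134

before carving: 729 voxels (9×9×9)
after view 1 [x-axis, 63 of 81 cells solid] → remaining = 567
after view 2 [y-axis, 29 of 81 cells solid] → remaining = 204
after view 3 [z-axis, 56 of 81 cells solid] → remaining = 134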